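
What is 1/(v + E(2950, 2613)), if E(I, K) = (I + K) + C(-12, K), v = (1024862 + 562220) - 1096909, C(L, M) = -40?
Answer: 1/495696 ≈ 2.0174e-6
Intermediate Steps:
v = 490173 (v = 1587082 - 1096909 = 490173)
E(I, K) = -40 + I + K (E(I, K) = (I + K) - 40 = -40 + I + K)
1/(v + E(2950, 2613)) = 1/(490173 + (-40 + 2950 + 2613)) = 1/(490173 + 5523) = 1/495696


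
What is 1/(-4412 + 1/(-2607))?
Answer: -2607/11502085 ≈ -0.00022665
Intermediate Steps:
1/(-4412 + 1/(-2607)) = 1/(-4412 - 1/2607) = 1/(-11502085/2607) = -2607/11502085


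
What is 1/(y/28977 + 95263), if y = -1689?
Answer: 9659/920144754 ≈ 1.0497e-5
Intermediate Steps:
1/(y/28977 + 95263) = 1/(-1689/28977 + 95263) = 1/(-1689*1/28977 + 95263) = 1/(-563/9659 + 95263) = 1/(920144754/9659) = 9659/920144754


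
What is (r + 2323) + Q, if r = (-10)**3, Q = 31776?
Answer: 33099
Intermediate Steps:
r = -1000
(r + 2323) + Q = (-1000 + 2323) + 31776 = 1323 + 31776 = 33099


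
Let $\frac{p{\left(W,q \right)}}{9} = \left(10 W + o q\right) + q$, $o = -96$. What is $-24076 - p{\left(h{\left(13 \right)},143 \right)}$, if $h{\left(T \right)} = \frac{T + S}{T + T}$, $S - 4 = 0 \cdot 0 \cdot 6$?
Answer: $\frac{1275692}{13} \approx 98130.0$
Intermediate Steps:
$S = 4$ ($S = 4 + 0 \cdot 0 \cdot 6 = 4 + 0 \cdot 6 = 4 + 0 = 4$)
$h{\left(T \right)} = \frac{4 + T}{2 T}$ ($h{\left(T \right)} = \frac{T + 4}{T + T} = \frac{4 + T}{2 T}$)
$p{\left(W,q \right)} = - 855 q + 90 W$ ($p{\left(W,q \right)} = 9 \left(\left(10 W - 96 q\right) + q\right) = 9 \left(\left(- 96 q + 10 W\right) + q\right) = 9 \left(- 95 q + 10 W\right) = - 855 q + 90 W$)
$-24076 - p{\left(h{\left(13 \right)},143 \right)} = -24076 - \left(\left(-855\right) 143 + 90 \frac{4 + 13}{2 \cdot 13}\right) = -24076 - \left(-122265 + 90 \cdot \frac{1}{2} \cdot \frac{1}{13} \cdot 17\right) = -24076 - \left(-122265 + 90 \cdot \frac{17}{26}\right) = -24076 - \left(-122265 + \frac{765}{13}\right) = -24076 - - \frac{1588680}{13} = -24076 + \frac{1588680}{13} = \frac{1275692}{13}$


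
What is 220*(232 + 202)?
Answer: 95480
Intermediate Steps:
220*(232 + 202) = 220*434 = 95480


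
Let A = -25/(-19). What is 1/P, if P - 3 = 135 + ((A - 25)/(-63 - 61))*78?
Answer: 589/90057 ≈ 0.0065403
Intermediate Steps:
A = 25/19 (A = -25*(-1/19) = 25/19 ≈ 1.3158)
P = 90057/589 (P = 3 + (135 + ((25/19 - 25)/(-63 - 61))*78) = 3 + (135 - 450/19/(-124)*78) = 3 + (135 - 450/19*(-1/124)*78) = 3 + (135 + (225/1178)*78) = 3 + (135 + 8775/589) = 3 + 88290/589 = 90057/589 ≈ 152.90)
1/P = 1/(90057/589) = 589/90057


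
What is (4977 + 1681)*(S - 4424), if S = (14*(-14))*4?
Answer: -34674864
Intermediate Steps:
S = -784 (S = -196*4 = -784)
(4977 + 1681)*(S - 4424) = (4977 + 1681)*(-784 - 4424) = 6658*(-5208) = -34674864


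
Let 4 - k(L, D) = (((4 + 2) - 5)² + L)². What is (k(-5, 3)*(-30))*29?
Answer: 10440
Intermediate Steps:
k(L, D) = 4 - (1 + L)² (k(L, D) = 4 - (((4 + 2) - 5)² + L)² = 4 - ((6 - 5)² + L)² = 4 - (1² + L)² = 4 - (1 + L)²)
(k(-5, 3)*(-30))*29 = ((4 - (1 - 5)²)*(-30))*29 = ((4 - 1*(-4)²)*(-30))*29 = ((4 - 1*16)*(-30))*29 = ((4 - 16)*(-30))*29 = -12*(-30)*29 = 360*29 = 10440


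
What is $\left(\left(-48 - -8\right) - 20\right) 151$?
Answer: $-9060$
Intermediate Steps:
$\left(\left(-48 - -8\right) - 20\right) 151 = \left(\left(-48 + 8\right) - 20\right) 151 = \left(-40 - 20\right) 151 = \left(-60\right) 151 = -9060$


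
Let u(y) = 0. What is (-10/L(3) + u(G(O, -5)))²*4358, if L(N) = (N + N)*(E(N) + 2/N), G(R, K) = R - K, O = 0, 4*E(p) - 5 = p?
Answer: 54475/32 ≈ 1702.3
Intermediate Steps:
E(p) = 5/4 + p/4
L(N) = 2*N*(5/4 + 2/N + N/4) (L(N) = (N + N)*((5/4 + N/4) + 2/N) = (2*N)*(5/4 + 2/N + N/4) = 2*N*(5/4 + 2/N + N/4))
(-10/L(3) + u(G(O, -5)))²*4358 = (-10/(4 + (½)*3*(5 + 3)) + 0)²*4358 = (-10/(4 + (½)*3*8) + 0)²*4358 = (-10/(4 + 12) + 0)²*4358 = (-10/16 + 0)²*4358 = (-10*1/16 + 0)²*4358 = (-5/8 + 0)²*4358 = (-5/8)²*4358 = (25/64)*4358 = 54475/32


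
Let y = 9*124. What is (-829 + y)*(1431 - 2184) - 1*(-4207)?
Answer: -211904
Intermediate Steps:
y = 1116
(-829 + y)*(1431 - 2184) - 1*(-4207) = (-829 + 1116)*(1431 - 2184) - 1*(-4207) = 287*(-753) + 4207 = -216111 + 4207 = -211904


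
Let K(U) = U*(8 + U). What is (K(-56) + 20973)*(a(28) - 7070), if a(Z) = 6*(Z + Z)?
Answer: -159333174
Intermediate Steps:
a(Z) = 12*Z (a(Z) = 6*(2*Z) = 12*Z)
(K(-56) + 20973)*(a(28) - 7070) = (-56*(8 - 56) + 20973)*(12*28 - 7070) = (-56*(-48) + 20973)*(336 - 7070) = (2688 + 20973)*(-6734) = 23661*(-6734) = -159333174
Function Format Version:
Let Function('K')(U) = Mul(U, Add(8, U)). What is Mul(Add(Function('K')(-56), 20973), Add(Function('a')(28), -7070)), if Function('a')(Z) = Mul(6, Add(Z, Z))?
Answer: -159333174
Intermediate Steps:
Function('a')(Z) = Mul(12, Z) (Function('a')(Z) = Mul(6, Mul(2, Z)) = Mul(12, Z))
Mul(Add(Function('K')(-56), 20973), Add(Function('a')(28), -7070)) = Mul(Add(Mul(-56, Add(8, -56)), 20973), Add(Mul(12, 28), -7070)) = Mul(Add(Mul(-56, -48), 20973), Add(336, -7070)) = Mul(Add(2688, 20973), -6734) = Mul(23661, -6734) = -159333174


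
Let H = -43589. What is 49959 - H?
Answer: 93548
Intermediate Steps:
49959 - H = 49959 - 1*(-43589) = 49959 + 43589 = 93548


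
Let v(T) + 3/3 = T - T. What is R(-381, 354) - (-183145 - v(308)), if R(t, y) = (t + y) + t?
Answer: 182736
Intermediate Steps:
R(t, y) = y + 2*t
v(T) = -1 (v(T) = -1 + (T - T) = -1 + 0 = -1)
R(-381, 354) - (-183145 - v(308)) = (354 + 2*(-381)) - (-183145 - 1*(-1)) = (354 - 762) - (-183145 + 1) = -408 - 1*(-183144) = -408 + 183144 = 182736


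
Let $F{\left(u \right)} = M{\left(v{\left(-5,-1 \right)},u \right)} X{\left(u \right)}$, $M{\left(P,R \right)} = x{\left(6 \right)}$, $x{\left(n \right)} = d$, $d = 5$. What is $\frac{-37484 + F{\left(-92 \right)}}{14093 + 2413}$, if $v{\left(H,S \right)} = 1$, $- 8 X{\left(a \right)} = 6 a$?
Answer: $- \frac{37139}{16506} \approx -2.25$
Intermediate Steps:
$X{\left(a \right)} = - \frac{3 a}{4}$ ($X{\left(a \right)} = - \frac{6 a}{8} = - \frac{3 a}{4}$)
$x{\left(n \right)} = 5$
$M{\left(P,R \right)} = 5$
$F{\left(u \right)} = - \frac{15 u}{4}$ ($F{\left(u \right)} = 5 \left(- \frac{3 u}{4}\right) = - \frac{15 u}{4}$)
$\frac{-37484 + F{\left(-92 \right)}}{14093 + 2413} = \frac{-37484 - -345}{14093 + 2413} = \frac{-37484 + 345}{16506} = \left(-37139\right) \frac{1}{16506} = - \frac{37139}{16506}$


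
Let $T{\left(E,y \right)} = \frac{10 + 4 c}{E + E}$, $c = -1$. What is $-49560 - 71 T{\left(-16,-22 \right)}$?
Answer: $- \frac{792747}{16} \approx -49547.0$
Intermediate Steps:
$T{\left(E,y \right)} = \frac{3}{E}$ ($T{\left(E,y \right)} = \frac{10 + 4 \left(-1\right)}{E + E} = \frac{10 - 4}{2 E} = 6 \frac{1}{2 E} = \frac{3}{E}$)
$-49560 - 71 T{\left(-16,-22 \right)} = -49560 - 71 \frac{3}{-16} = -49560 - 71 \cdot 3 \left(- \frac{1}{16}\right) = -49560 - - \frac{213}{16} = -49560 + \frac{213}{16} = - \frac{792747}{16}$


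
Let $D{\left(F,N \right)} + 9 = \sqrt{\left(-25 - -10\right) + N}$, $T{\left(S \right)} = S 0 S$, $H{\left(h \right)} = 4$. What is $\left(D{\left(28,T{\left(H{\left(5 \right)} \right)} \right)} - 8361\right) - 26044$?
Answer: $-34414 + i \sqrt{15} \approx -34414.0 + 3.873 i$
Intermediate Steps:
$T{\left(S \right)} = 0$ ($T{\left(S \right)} = 0 S = 0$)
$D{\left(F,N \right)} = -9 + \sqrt{-15 + N}$ ($D{\left(F,N \right)} = -9 + \sqrt{\left(-25 - -10\right) + N} = -9 + \sqrt{\left(-25 + 10\right) + N} = -9 + \sqrt{-15 + N}$)
$\left(D{\left(28,T{\left(H{\left(5 \right)} \right)} \right)} - 8361\right) - 26044 = \left(\left(-9 + \sqrt{-15 + 0}\right) - 8361\right) - 26044 = \left(\left(-9 + \sqrt{-15}\right) - 8361\right) - 26044 = \left(\left(-9 + i \sqrt{15}\right) - 8361\right) - 26044 = \left(-8370 + i \sqrt{15}\right) - 26044 = -34414 + i \sqrt{15}$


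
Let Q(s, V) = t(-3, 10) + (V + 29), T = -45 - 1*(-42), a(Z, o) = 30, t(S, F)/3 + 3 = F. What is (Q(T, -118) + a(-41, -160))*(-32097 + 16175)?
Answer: 605036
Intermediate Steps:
t(S, F) = -9 + 3*F
T = -3 (T = -45 + 42 = -3)
Q(s, V) = 50 + V (Q(s, V) = (-9 + 3*10) + (V + 29) = (-9 + 30) + (29 + V) = 21 + (29 + V) = 50 + V)
(Q(T, -118) + a(-41, -160))*(-32097 + 16175) = ((50 - 118) + 30)*(-32097 + 16175) = (-68 + 30)*(-15922) = -38*(-15922) = 605036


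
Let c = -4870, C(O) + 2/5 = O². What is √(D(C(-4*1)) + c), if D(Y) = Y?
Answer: 4*I*√7585/5 ≈ 69.674*I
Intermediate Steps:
C(O) = -⅖ + O²
√(D(C(-4*1)) + c) = √((-⅖ + (-4*1)²) - 4870) = √((-⅖ + (-4)²) - 4870) = √((-⅖ + 16) - 4870) = √(78/5 - 4870) = √(-24272/5) = 4*I*√7585/5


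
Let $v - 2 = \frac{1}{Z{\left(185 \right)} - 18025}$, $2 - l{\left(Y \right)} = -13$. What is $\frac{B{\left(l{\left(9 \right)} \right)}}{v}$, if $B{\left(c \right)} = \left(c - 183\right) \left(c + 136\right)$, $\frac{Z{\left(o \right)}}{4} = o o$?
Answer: $- \frac{3015621000}{237751} \approx -12684.0$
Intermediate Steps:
$Z{\left(o \right)} = 4 o^{2}$ ($Z{\left(o \right)} = 4 o o = 4 o^{2}$)
$l{\left(Y \right)} = 15$ ($l{\left(Y \right)} = 2 - -13 = 2 + 13 = 15$)
$B{\left(c \right)} = \left(-183 + c\right) \left(136 + c\right)$
$v = \frac{237751}{118875}$ ($v = 2 + \frac{1}{4 \cdot 185^{2} - 18025} = 2 + \frac{1}{4 \cdot 34225 - 18025} = 2 + \frac{1}{136900 - 18025} = 2 + \frac{1}{118875} = \frac{237751}{118875} \approx 2.0$)
$\frac{B{\left(l{\left(9 \right)} \right)}}{v} = \frac{-24888 + 15^{2} - 705}{\frac{237751}{118875}} = \left(-24888 + 225 - 705\right) \frac{118875}{237751} = \left(-25368\right) \frac{118875}{237751} = - \frac{3015621000}{237751}$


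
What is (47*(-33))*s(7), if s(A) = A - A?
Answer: 0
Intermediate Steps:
s(A) = 0
(47*(-33))*s(7) = (47*(-33))*0 = -1551*0 = 0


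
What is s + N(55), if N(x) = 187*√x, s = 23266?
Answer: 23266 + 187*√55 ≈ 24653.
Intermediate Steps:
s + N(55) = 23266 + 187*√55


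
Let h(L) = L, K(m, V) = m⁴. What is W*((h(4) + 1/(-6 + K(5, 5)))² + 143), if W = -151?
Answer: -9200060352/383161 ≈ -24011.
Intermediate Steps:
W*((h(4) + 1/(-6 + K(5, 5)))² + 143) = -151*((4 + 1/(-6 + 5⁴))² + 143) = -151*((4 + 1/(-6 + 625))² + 143) = -151*((4 + 1/619)² + 143) = -151*((2477/619)² + 143) = -151*(6135529/383161 + 143) = -151*60927552/383161 = -9200060352/383161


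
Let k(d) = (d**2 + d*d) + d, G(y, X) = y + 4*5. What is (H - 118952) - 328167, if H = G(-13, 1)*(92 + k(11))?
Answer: -444704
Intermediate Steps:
G(y, X) = 20 + y (G(y, X) = y + 20 = 20 + y)
k(d) = d + 2*d**2 (k(d) = (d**2 + d**2) + d = 2*d**2 + d = d + 2*d**2)
H = 2415 (H = (20 - 13)*(92 + 11*(1 + 2*11)) = 7*(92 + 11*(1 + 22)) = 7*(92 + 11*23) = 7*(92 + 253) = 7*345 = 2415)
(H - 118952) - 328167 = (2415 - 118952) - 328167 = -116537 - 328167 = -444704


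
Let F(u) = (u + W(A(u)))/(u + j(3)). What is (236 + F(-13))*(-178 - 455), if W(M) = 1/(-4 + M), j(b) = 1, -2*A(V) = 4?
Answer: -3601981/24 ≈ -1.5008e+5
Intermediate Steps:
A(V) = -2 (A(V) = -1/2*4 = -2)
F(u) = (-1/6 + u)/(1 + u) (F(u) = (u + 1/(-4 - 2))/(u + 1) = (u + 1/(-6))/(1 + u) = (u - 1/6)/(1 + u) = (-1/6 + u)/(1 + u))
(236 + F(-13))*(-178 - 455) = (236 + (-1/6 - 13)/(1 - 13))*(-178 - 455) = (236 - 79/6/(-12))*(-633) = (236 - 1/12*(-79/6))*(-633) = (236 + 79/72)*(-633) = (17071/72)*(-633) = -3601981/24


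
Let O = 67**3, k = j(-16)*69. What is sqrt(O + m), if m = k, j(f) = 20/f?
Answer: sqrt(1202707)/2 ≈ 548.34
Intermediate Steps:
k = -345/4 (k = (20/(-16))*69 = (20*(-1/16))*69 = -5/4*69 = -345/4 ≈ -86.250)
O = 300763
m = -345/4 ≈ -86.250
sqrt(O + m) = sqrt(300763 - 345/4) = sqrt(1202707/4) = sqrt(1202707)/2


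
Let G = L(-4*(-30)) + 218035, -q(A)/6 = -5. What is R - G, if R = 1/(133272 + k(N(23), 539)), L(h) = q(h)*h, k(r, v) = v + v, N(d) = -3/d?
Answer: -29776662249/134350 ≈ -2.2164e+5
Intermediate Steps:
q(A) = 30 (q(A) = -6*(-5) = 30)
k(r, v) = 2*v
L(h) = 30*h
G = 221635 (G = 30*(-4*(-30)) + 218035 = 30*120 + 218035 = 3600 + 218035 = 221635)
R = 1/134350 (R = 1/(133272 + 2*539) = 1/(133272 + 1078) = 1/134350 ≈ 7.4432e-6)
R - G = 1/134350 - 1*221635 = 1/134350 - 221635 = -29776662249/134350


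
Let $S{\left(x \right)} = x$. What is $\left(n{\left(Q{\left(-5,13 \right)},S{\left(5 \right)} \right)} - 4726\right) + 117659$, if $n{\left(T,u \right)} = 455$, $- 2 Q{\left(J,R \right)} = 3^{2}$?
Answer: $113388$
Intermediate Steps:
$Q{\left(J,R \right)} = - \frac{9}{2}$ ($Q{\left(J,R \right)} = - \frac{3^{2}}{2} = \left(- \frac{1}{2}\right) 9 = - \frac{9}{2}$)
$\left(n{\left(Q{\left(-5,13 \right)},S{\left(5 \right)} \right)} - 4726\right) + 117659 = \left(455 - 4726\right) + 117659 = -4271 + 117659 = 113388$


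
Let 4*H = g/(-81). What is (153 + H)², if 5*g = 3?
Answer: 6825899161/291600 ≈ 23408.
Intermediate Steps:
g = ⅗ (g = (⅕)*3 = ⅗ ≈ 0.60000)
H = -1/540 (H = ((⅗)/(-81))/4 = ((⅗)*(-1/81))/4 = (¼)*(-1/135) = -1/540 ≈ -0.0018519)
(153 + H)² = (153 - 1/540)² = (82619/540)² = 6825899161/291600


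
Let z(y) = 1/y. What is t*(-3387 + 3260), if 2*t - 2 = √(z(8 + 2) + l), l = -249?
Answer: -127 - 127*I*√24890/20 ≈ -127.0 - 1001.8*I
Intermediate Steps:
t = 1 + I*√24890/20 (t = 1 + √(1/(8 + 2) - 249)/2 = 1 + √(1/10 - 249)/2 = 1 + √(⅒ - 249)/2 = 1 + √(-2489/10)/2 = 1 + (I*√24890/10)/2 = 1 + I*√24890/20 ≈ 1.0 + 7.8883*I)
t*(-3387 + 3260) = (1 + I*√24890/20)*(-3387 + 3260) = (1 + I*√24890/20)*(-127) = -127 - 127*I*√24890/20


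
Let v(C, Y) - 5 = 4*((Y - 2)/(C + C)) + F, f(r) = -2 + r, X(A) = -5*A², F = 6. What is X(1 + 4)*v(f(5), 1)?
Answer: -3875/3 ≈ -1291.7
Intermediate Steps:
v(C, Y) = 11 + 2*(-2 + Y)/C (v(C, Y) = 5 + (4*((Y - 2)/(C + C)) + 6) = 5 + (4*((-2 + Y)/((2*C))) + 6) = 5 + (4*((-2 + Y)*(1/(2*C))) + 6) = 5 + (4*((-2 + Y)/(2*C)) + 6) = 5 + (2*(-2 + Y)/C + 6) = 5 + (6 + 2*(-2 + Y)/C) = 11 + 2*(-2 + Y)/C)
X(1 + 4)*v(f(5), 1) = (-5*(1 + 4)²)*((-4 + 2*1 + 11*(-2 + 5))/(-2 + 5)) = (-5*5²)*((-4 + 2 + 11*3)/3) = (-5*25)*((-4 + 2 + 33)/3) = -125*31/3 = -3875/3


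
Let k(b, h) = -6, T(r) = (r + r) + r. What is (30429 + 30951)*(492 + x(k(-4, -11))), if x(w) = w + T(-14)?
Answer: 27252720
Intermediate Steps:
T(r) = 3*r (T(r) = 2*r + r = 3*r)
x(w) = -42 + w (x(w) = w + 3*(-14) = w - 42 = -42 + w)
(30429 + 30951)*(492 + x(k(-4, -11))) = (30429 + 30951)*(492 + (-42 - 6)) = 61380*(492 - 48) = 61380*444 = 27252720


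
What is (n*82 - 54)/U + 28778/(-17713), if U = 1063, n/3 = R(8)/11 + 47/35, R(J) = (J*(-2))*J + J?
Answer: -28194090494/7249133815 ≈ -3.8893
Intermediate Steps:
R(J) = J - 2*J² (R(J) = (-2*J)*J + J = -2*J² + J = J - 2*J²)
n = -11049/385 (n = 3*((8*(1 - 2*8))/11 + 47/35) = 3*((8*(1 - 16))*(1/11) + 47*(1/35)) = 3*((8*(-15))*(1/11) + 47/35) = 3*(-120*1/11 + 47/35) = 3*(-120/11 + 47/35) = 3*(-3683/385) = -11049/385 ≈ -28.699)
(n*82 - 54)/U + 28778/(-17713) = (-11049/385*82 - 54)/1063 + 28778/(-17713) = (-906018/385 - 54)*(1/1063) + 28778*(-1/17713) = -926808/385*1/1063 - 28778/17713 = -926808/409255 - 28778/17713 = -28194090494/7249133815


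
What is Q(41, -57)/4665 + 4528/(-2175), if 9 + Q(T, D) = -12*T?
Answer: -1480853/676425 ≈ -2.1892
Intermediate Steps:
Q(T, D) = -9 - 12*T
Q(41, -57)/4665 + 4528/(-2175) = (-9 - 12*41)/4665 + 4528/(-2175) = (-9 - 492)*(1/4665) + 4528*(-1/2175) = -501*1/4665 - 4528/2175 = -167/1555 - 4528/2175 = -1480853/676425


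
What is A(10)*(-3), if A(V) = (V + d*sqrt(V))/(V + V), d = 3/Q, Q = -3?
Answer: -3/2 + 3*sqrt(10)/20 ≈ -1.0257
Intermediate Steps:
d = -1 (d = 3/(-3) = 3*(-1/3) = -1)
A(V) = (V - sqrt(V))/(2*V) (A(V) = (V - sqrt(V))/(V + V) = (V - sqrt(V))/((2*V)) = (V - sqrt(V))*(1/(2*V)) = (V - sqrt(V))/(2*V))
A(10)*(-3) = (1/2 - sqrt(10)/20)*(-3) = -3/2 + 3*sqrt(10)/20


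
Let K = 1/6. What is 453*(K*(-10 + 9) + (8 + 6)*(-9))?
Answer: -114307/2 ≈ -57154.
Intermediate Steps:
K = 1/6 (K = 1*(1/6) = 1/6 ≈ 0.16667)
453*(K*(-10 + 9) + (8 + 6)*(-9)) = 453*((-10 + 9)/6 + (8 + 6)*(-9)) = 453*((1/6)*(-1) + 14*(-9)) = 453*(-1/6 - 126) = 453*(-757/6) = -114307/2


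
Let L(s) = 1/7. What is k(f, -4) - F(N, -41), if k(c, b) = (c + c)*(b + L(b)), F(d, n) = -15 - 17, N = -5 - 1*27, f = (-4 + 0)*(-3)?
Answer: -424/7 ≈ -60.571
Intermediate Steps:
L(s) = 1/7
f = 12 (f = -4*(-3) = 12)
N = -32 (N = -5 - 27 = -32)
F(d, n) = -32
k(c, b) = 2*c*(1/7 + b) (k(c, b) = (c + c)*(b + 1/7) = (2*c)*(1/7 + b) = 2*c*(1/7 + b))
k(f, -4) - F(N, -41) = (2/7)*12*(1 + 7*(-4)) - 1*(-32) = (2/7)*12*(1 - 28) + 32 = (2/7)*12*(-27) + 32 = -648/7 + 32 = -424/7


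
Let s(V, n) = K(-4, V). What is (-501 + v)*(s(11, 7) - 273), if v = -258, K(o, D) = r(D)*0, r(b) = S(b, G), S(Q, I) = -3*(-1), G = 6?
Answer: 207207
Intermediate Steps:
S(Q, I) = 3
r(b) = 3
K(o, D) = 0 (K(o, D) = 3*0 = 0)
s(V, n) = 0
(-501 + v)*(s(11, 7) - 273) = (-501 - 258)*(0 - 273) = -759*(-273) = 207207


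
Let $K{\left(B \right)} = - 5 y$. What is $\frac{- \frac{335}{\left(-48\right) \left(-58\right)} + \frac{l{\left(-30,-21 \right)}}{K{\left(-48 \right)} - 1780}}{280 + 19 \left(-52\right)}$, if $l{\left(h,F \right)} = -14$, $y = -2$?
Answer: $\frac{92329}{581466240} \approx 0.00015879$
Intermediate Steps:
$K{\left(B \right)} = 10$ ($K{\left(B \right)} = \left(-5\right) \left(-2\right) = 10$)
$\frac{- \frac{335}{\left(-48\right) \left(-58\right)} + \frac{l{\left(-30,-21 \right)}}{K{\left(-48 \right)} - 1780}}{280 + 19 \left(-52\right)} = \frac{- \frac{335}{\left(-48\right) \left(-58\right)} - \frac{14}{10 - 1780}}{280 + 19 \left(-52\right)} = \frac{- \frac{335}{2784} - \frac{14}{-1770}}{280 - 988} = \frac{\left(-335\right) \frac{1}{2784} - - \frac{7}{885}}{-708} = \left(- \frac{335}{2784} + \frac{7}{885}\right) \left(- \frac{1}{708}\right) = \left(- \frac{92329}{821280}\right) \left(- \frac{1}{708}\right) = \frac{92329}{581466240}$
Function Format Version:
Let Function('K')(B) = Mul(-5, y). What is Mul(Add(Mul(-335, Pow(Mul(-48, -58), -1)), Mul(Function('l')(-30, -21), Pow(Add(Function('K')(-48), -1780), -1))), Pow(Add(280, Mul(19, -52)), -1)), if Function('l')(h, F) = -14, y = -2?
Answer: Rational(92329, 581466240) ≈ 0.00015879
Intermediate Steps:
Function('K')(B) = 10 (Function('K')(B) = Mul(-5, -2) = 10)
Mul(Add(Mul(-335, Pow(Mul(-48, -58), -1)), Mul(Function('l')(-30, -21), Pow(Add(Function('K')(-48), -1780), -1))), Pow(Add(280, Mul(19, -52)), -1)) = Mul(Add(Mul(-335, Pow(Mul(-48, -58), -1)), Mul(-14, Pow(Add(10, -1780), -1))), Pow(Add(280, Mul(19, -52)), -1)) = Mul(Add(Mul(-335, Pow(2784, -1)), Mul(-14, Pow(-1770, -1))), Pow(Add(280, -988), -1)) = Mul(Add(Mul(-335, Rational(1, 2784)), Mul(-14, Rational(-1, 1770))), Pow(-708, -1)) = Mul(Add(Rational(-335, 2784), Rational(7, 885)), Rational(-1, 708)) = Mul(Rational(-92329, 821280), Rational(-1, 708)) = Rational(92329, 581466240)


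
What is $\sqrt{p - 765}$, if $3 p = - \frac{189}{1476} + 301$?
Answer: $\frac{i \sqrt{40225551}}{246} \approx 25.782 i$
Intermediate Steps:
$p = \frac{49343}{492}$ ($p = \frac{- \frac{189}{1476} + 301}{3} = \frac{\left(-189\right) \frac{1}{1476} + 301}{3} = \frac{- \frac{21}{164} + 301}{3} = \frac{1}{3} \cdot \frac{49343}{164} = \frac{49343}{492} \approx 100.29$)
$\sqrt{p - 765} = \sqrt{\frac{49343}{492} - 765} = \sqrt{- \frac{327037}{492}} = \frac{i \sqrt{40225551}}{246}$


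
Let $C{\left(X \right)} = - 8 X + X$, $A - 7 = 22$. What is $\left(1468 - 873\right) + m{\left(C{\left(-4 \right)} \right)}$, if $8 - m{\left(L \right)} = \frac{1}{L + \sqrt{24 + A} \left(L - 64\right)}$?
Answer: $\frac{10236535}{16976} + \frac{9 \sqrt{53}}{16976} \approx 603.0$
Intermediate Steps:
$A = 29$ ($A = 7 + 22 = 29$)
$C{\left(X \right)} = - 7 X$
$m{\left(L \right)} = 8 - \frac{1}{L + \sqrt{53} \left(-64 + L\right)}$ ($m{\left(L \right)} = 8 - \frac{1}{L + \sqrt{24 + 29} \left(L - 64\right)} = 8 - \frac{1}{L + \sqrt{53} \left(-64 + L\right)}$)
$\left(1468 - 873\right) + m{\left(C{\left(-4 \right)} \right)} = \left(1468 - 873\right) + \frac{-1 - 512 \sqrt{53} + 8 \left(\left(-7\right) \left(-4\right)\right) + 8 \left(\left(-7\right) \left(-4\right)\right) \sqrt{53}}{\left(-7\right) \left(-4\right) - 64 \sqrt{53} + \left(-7\right) \left(-4\right) \sqrt{53}} = 595 + \frac{-1 - 512 \sqrt{53} + 8 \cdot 28 + 8 \cdot 28 \sqrt{53}}{28 - 64 \sqrt{53} + 28 \sqrt{53}} = 595 + \frac{-1 - 512 \sqrt{53} + 224 + 224 \sqrt{53}}{28 - 36 \sqrt{53}} = 595 + \frac{223 - 288 \sqrt{53}}{28 - 36 \sqrt{53}}$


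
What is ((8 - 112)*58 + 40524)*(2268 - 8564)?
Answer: -217161632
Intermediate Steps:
((8 - 112)*58 + 40524)*(2268 - 8564) = (-104*58 + 40524)*(-6296) = (-6032 + 40524)*(-6296) = 34492*(-6296) = -217161632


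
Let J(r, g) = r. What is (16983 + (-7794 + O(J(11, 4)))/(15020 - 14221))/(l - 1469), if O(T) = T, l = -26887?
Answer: -6780817/11328222 ≈ -0.59858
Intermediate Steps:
(16983 + (-7794 + O(J(11, 4)))/(15020 - 14221))/(l - 1469) = (16983 + (-7794 + 11)/(15020 - 14221))/(-26887 - 1469) = (16983 - 7783/799)/(-28356) = (16983 - 7783*1/799)*(-1/28356) = (16983 - 7783/799)*(-1/28356) = (13561634/799)*(-1/28356) = -6780817/11328222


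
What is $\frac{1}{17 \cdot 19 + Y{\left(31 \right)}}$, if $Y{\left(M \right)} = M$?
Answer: $\frac{1}{354} \approx 0.0028249$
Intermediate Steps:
$\frac{1}{17 \cdot 19 + Y{\left(31 \right)}} = \frac{1}{17 \cdot 19 + 31} = \frac{1}{323 + 31} = \frac{1}{354}$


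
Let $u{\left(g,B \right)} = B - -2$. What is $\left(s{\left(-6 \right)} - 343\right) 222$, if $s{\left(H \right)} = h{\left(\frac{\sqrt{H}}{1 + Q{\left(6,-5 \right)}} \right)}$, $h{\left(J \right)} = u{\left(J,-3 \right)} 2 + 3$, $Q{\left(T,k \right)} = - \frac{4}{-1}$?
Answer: $-75924$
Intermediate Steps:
$Q{\left(T,k \right)} = 4$ ($Q{\left(T,k \right)} = \left(-4\right) \left(-1\right) = 4$)
$u{\left(g,B \right)} = 2 + B$ ($u{\left(g,B \right)} = B + 2 = 2 + B$)
$h{\left(J \right)} = 1$ ($h{\left(J \right)} = \left(2 - 3\right) 2 + 3 = \left(-1\right) 2 + 3 = -2 + 3 = 1$)
$s{\left(H \right)} = 1$
$\left(s{\left(-6 \right)} - 343\right) 222 = \left(1 - 343\right) 222 = \left(-342\right) 222 = -75924$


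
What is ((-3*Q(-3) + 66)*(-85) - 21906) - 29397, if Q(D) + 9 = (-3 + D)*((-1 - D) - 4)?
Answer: -56148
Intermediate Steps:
Q(D) = -9 + (-5 - D)*(-3 + D) (Q(D) = -9 + (-3 + D)*((-1 - D) - 4) = -9 + (-3 + D)*(-5 - D) = -9 + (-5 - D)*(-3 + D))
((-3*Q(-3) + 66)*(-85) - 21906) - 29397 = ((-3*(6 - 1*(-3)² - 2*(-3)) + 66)*(-85) - 21906) - 29397 = ((-3*(6 - 1*9 + 6) + 66)*(-85) - 21906) - 29397 = ((-3*(6 - 9 + 6) + 66)*(-85) - 21906) - 29397 = ((-3*3 + 66)*(-85) - 21906) - 29397 = ((-9 + 66)*(-85) - 21906) - 29397 = (57*(-85) - 21906) - 29397 = (-4845 - 21906) - 29397 = -26751 - 29397 = -56148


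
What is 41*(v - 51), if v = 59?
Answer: 328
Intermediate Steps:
41*(v - 51) = 41*(59 - 51) = 41*8 = 328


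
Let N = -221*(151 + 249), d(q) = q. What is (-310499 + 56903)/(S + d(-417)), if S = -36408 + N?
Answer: 253596/125225 ≈ 2.0251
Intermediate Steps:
N = -88400 (N = -221*400 = -88400)
S = -124808 (S = -36408 - 88400 = -124808)
(-310499 + 56903)/(S + d(-417)) = (-310499 + 56903)/(-124808 - 417) = -253596/(-125225) = -253596*(-1/125225) = 253596/125225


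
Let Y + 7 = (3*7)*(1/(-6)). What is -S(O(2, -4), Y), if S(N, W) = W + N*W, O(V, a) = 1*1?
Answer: 21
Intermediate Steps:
O(V, a) = 1
Y = -21/2 (Y = -7 + (3*7)*(1/(-6)) = -7 + 21*(1*(-⅙)) = -7 + 21*(-⅙) = -7 - 7/2 = -21/2 ≈ -10.500)
-S(O(2, -4), Y) = -(-21)*(1 + 1)/2 = -(-21)*2/2 = -1*(-21) = 21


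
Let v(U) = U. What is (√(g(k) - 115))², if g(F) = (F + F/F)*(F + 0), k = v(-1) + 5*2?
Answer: -25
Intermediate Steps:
k = 9 (k = -1 + 5*2 = -1 + 10 = 9)
g(F) = F*(1 + F) (g(F) = (F + 1)*F = (1 + F)*F = F*(1 + F))
(√(g(k) - 115))² = (√(9*(1 + 9) - 115))² = (√(9*10 - 115))² = (√(90 - 115))² = (√(-25))² = (5*I)² = -25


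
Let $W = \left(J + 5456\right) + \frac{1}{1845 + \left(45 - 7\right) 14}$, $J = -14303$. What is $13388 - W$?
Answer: $\frac{52852594}{2377} \approx 22235.0$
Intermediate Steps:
$W = - \frac{21029318}{2377}$ ($W = \left(-14303 + 5456\right) + \frac{1}{1845 + \left(45 - 7\right) 14} = -8847 + \frac{1}{1845 + 38 \cdot 14} = -8847 + \frac{1}{1845 + 532} = -8847 + \frac{1}{2377} = - \frac{21029318}{2377} \approx -8847.0$)
$13388 - W = 13388 - - \frac{21029318}{2377} = 13388 + \frac{21029318}{2377} = \frac{52852594}{2377}$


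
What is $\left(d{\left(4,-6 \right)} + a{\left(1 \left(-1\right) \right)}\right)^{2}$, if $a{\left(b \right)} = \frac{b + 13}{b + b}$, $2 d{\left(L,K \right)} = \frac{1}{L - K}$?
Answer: $\frac{14161}{400} \approx 35.402$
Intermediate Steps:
$d{\left(L,K \right)} = \frac{1}{2 \left(L - K\right)}$
$a{\left(b \right)} = \frac{13 + b}{2 b}$
$\left(d{\left(4,-6 \right)} + a{\left(1 \left(-1\right) \right)}\right)^{2} = \left(- \frac{1}{\left(-2\right) 4 + 2 \left(-6\right)} + \frac{13 + 1 \left(-1\right)}{2 \cdot 1 \left(-1\right)}\right)^{2} = \left(- \frac{1}{-8 - 12} + \frac{13 - 1}{2 \left(-1\right)}\right)^{2} = \left(- \frac{1}{-20} + \frac{1}{2} \left(-1\right) 12\right)^{2} = \left(\left(-1\right) \left(- \frac{1}{20}\right) - 6\right)^{2} = \left(\frac{1}{20} - 6\right)^{2} = \left(- \frac{119}{20}\right)^{2} = \frac{14161}{400}$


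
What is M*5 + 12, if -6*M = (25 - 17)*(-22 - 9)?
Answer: 656/3 ≈ 218.67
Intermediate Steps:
M = 124/3 (M = -(25 - 17)*(-22 - 9)/6 = -4*(-31)/3 = -⅙*(-248) = 124/3 ≈ 41.333)
M*5 + 12 = (124/3)*5 + 12 = 620/3 + 12 = 656/3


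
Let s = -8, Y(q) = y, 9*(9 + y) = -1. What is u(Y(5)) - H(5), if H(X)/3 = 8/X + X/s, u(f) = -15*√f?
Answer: -117/40 - 5*I*√82 ≈ -2.925 - 45.277*I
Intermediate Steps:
y = -82/9 (y = -9 + (⅑)*(-1) = -9 - ⅑ = -82/9 ≈ -9.1111)
Y(q) = -82/9
H(X) = 24/X - 3*X/8 (H(X) = 3*(8/X + X/(-8)) = 3*(8/X + X*(-⅛)) = 3*(8/X - X/8) = 24/X - 3*X/8)
u(Y(5)) - H(5) = -5*I*√82 - (24/5 - 3/8*5) = -5*I*√82 - (24*(⅕) - 15/8) = -5*I*√82 - (24/5 - 15/8) = -5*I*√82 - 1*117/40 = -5*I*√82 - 117/40 = -117/40 - 5*I*√82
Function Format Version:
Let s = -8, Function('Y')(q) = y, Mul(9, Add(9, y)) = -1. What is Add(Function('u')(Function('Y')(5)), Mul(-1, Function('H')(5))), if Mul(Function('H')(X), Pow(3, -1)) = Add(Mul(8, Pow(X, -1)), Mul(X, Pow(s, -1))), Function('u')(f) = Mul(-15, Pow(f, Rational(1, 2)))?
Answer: Add(Rational(-117, 40), Mul(-5, I, Pow(82, Rational(1, 2)))) ≈ Add(-2.9250, Mul(-45.277, I))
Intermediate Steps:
y = Rational(-82, 9) (y = Add(-9, Mul(Rational(1, 9), -1)) = Add(-9, Rational(-1, 9)) = Rational(-82, 9) ≈ -9.1111)
Function('Y')(q) = Rational(-82, 9)
Function('H')(X) = Add(Mul(24, Pow(X, -1)), Mul(Rational(-3, 8), X)) (Function('H')(X) = Mul(3, Add(Mul(8, Pow(X, -1)), Mul(X, Pow(-8, -1)))) = Mul(3, Add(Mul(8, Pow(X, -1)), Mul(X, Rational(-1, 8)))) = Mul(3, Add(Mul(8, Pow(X, -1)), Mul(Rational(-1, 8), X))) = Add(Mul(24, Pow(X, -1)), Mul(Rational(-3, 8), X)))
Add(Function('u')(Function('Y')(5)), Mul(-1, Function('H')(5))) = Add(Mul(-15, Pow(Rational(-82, 9), Rational(1, 2))), Mul(-1, Add(Mul(24, Pow(5, -1)), Mul(Rational(-3, 8), 5)))) = Add(Mul(-15, Mul(Rational(1, 3), I, Pow(82, Rational(1, 2)))), Mul(-1, Add(Mul(24, Rational(1, 5)), Rational(-15, 8)))) = Add(Mul(-5, I, Pow(82, Rational(1, 2))), Mul(-1, Add(Rational(24, 5), Rational(-15, 8)))) = Add(Mul(-5, I, Pow(82, Rational(1, 2))), Mul(-1, Rational(117, 40))) = Add(Mul(-5, I, Pow(82, Rational(1, 2))), Rational(-117, 40)) = Add(Rational(-117, 40), Mul(-5, I, Pow(82, Rational(1, 2))))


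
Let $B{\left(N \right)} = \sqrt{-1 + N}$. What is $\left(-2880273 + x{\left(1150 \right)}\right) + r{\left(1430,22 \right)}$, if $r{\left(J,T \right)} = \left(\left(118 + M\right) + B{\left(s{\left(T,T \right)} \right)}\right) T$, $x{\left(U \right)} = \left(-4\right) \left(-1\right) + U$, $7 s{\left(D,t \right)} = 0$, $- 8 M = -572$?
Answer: $-2874950 + 22 i \approx -2.875 \cdot 10^{6} + 22.0 i$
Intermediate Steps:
$M = \frac{143}{2}$ ($M = \left(- \frac{1}{8}\right) \left(-572\right) = \frac{143}{2} \approx 71.5$)
$s{\left(D,t \right)} = 0$ ($s{\left(D,t \right)} = \frac{1}{7} \cdot 0 = 0$)
$x{\left(U \right)} = 4 + U$
$r{\left(J,T \right)} = T \left(\frac{379}{2} + i\right)$ ($r{\left(J,T \right)} = \left(\left(118 + \frac{143}{2}\right) + \sqrt{-1 + 0}\right) T = \left(\frac{379}{2} + \sqrt{-1}\right) T = \left(\frac{379}{2} + i\right) T = T \left(\frac{379}{2} + i\right)$)
$\left(-2880273 + x{\left(1150 \right)}\right) + r{\left(1430,22 \right)} = \left(-2880273 + \left(4 + 1150\right)\right) + \frac{1}{2} \cdot 22 \left(379 + 2 i\right) = \left(-2880273 + 1154\right) + \left(4169 + 22 i\right) = -2879119 + \left(4169 + 22 i\right) = -2874950 + 22 i$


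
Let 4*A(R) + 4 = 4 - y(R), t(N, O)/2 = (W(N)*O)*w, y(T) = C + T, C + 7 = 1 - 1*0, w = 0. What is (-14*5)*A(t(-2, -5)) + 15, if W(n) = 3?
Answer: -90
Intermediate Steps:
C = -6 (C = -7 + (1 - 1*0) = -7 + (1 + 0) = -7 + 1 = -6)
y(T) = -6 + T
t(N, O) = 0 (t(N, O) = 2*((3*O)*0) = 2*0 = 0)
A(R) = 3/2 - R/4 (A(R) = -1 + (4 - (-6 + R))/4 = -1 + (4 + (6 - R))/4 = -1 + (10 - R)/4 = -1 + (5/2 - R/4) = 3/2 - R/4)
(-14*5)*A(t(-2, -5)) + 15 = (-14*5)*(3/2 - ¼*0) + 15 = -70*(3/2 + 0) + 15 = -70*3/2 + 15 = -105 + 15 = -90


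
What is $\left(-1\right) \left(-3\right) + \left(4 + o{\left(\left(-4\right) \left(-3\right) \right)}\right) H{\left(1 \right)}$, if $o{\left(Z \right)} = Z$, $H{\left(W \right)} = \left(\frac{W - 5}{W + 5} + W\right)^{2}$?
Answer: $\frac{43}{9} \approx 4.7778$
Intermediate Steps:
$H{\left(W \right)} = \left(W + \frac{-5 + W}{5 + W}\right)^{2}$ ($H{\left(W \right)} = \left(\frac{-5 + W}{5 + W} + W\right)^{2} = \left(W + \frac{-5 + W}{5 + W}\right)^{2}$)
$\left(-1\right) \left(-3\right) + \left(4 + o{\left(\left(-4\right) \left(-3\right) \right)}\right) H{\left(1 \right)} = \left(-1\right) \left(-3\right) + \left(4 - -12\right) \frac{\left(-5 + 1^{2} + 6 \cdot 1\right)^{2}}{\left(5 + 1\right)^{2}} = 3 + \left(4 + 12\right) \frac{\left(-5 + 1 + 6\right)^{2}}{36} = 3 + 16 \frac{2^{2}}{36} = 3 + 16 \cdot \frac{1}{36} \cdot 4 = 3 + 16 \cdot \frac{1}{9} = 3 + \frac{16}{9} = \frac{43}{9}$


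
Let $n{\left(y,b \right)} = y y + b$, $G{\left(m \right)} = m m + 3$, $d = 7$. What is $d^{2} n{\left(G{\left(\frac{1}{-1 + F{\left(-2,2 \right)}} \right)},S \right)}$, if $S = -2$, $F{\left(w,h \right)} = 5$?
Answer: $\frac{92561}{256} \approx 361.57$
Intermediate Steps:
$G{\left(m \right)} = 3 + m^{2}$ ($G{\left(m \right)} = m^{2} + 3 = 3 + m^{2}$)
$n{\left(y,b \right)} = b + y^{2}$ ($n{\left(y,b \right)} = y^{2} + b = b + y^{2}$)
$d^{2} n{\left(G{\left(\frac{1}{-1 + F{\left(-2,2 \right)}} \right)},S \right)} = 7^{2} \left(-2 + \left(3 + \left(\frac{1}{-1 + 5}\right)^{2}\right)^{2}\right) = 49 \left(-2 + \left(3 + \left(\frac{1}{4}\right)^{2}\right)^{2}\right) = 49 \left(-2 + \left(3 + \frac{1}{16}\right)^{2}\right) = 49 \left(-2 + \left(\frac{49}{16}\right)^{2}\right) = 49 \left(-2 + \frac{2401}{256}\right) = 49 \cdot \frac{1889}{256} = \frac{92561}{256}$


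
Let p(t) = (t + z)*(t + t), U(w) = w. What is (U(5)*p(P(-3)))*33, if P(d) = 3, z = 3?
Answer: 5940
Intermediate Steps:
p(t) = 2*t*(3 + t) (p(t) = (t + 3)*(t + t) = (3 + t)*(2*t) = 2*t*(3 + t))
(U(5)*p(P(-3)))*33 = (5*(2*3*(3 + 3)))*33 = (5*(2*3*6))*33 = (5*36)*33 = 180*33 = 5940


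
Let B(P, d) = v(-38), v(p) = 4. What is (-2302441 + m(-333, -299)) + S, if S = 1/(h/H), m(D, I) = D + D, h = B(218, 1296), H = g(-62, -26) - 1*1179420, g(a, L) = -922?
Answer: -5196385/2 ≈ -2.5982e+6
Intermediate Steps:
H = -1180342 (H = -922 - 1*1179420 = -922 - 1179420 = -1180342)
B(P, d) = 4
h = 4
m(D, I) = 2*D
S = -590171/2 (S = 1/(4/(-1180342)) = 1/(4*(-1/1180342)) = 1/(-2/590171) = -590171/2 ≈ -2.9509e+5)
(-2302441 + m(-333, -299)) + S = (-2302441 + 2*(-333)) - 590171/2 = (-2302441 - 666) - 590171/2 = -2303107 - 590171/2 = -5196385/2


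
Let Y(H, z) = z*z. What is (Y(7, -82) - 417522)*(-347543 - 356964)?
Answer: 289410066586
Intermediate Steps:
Y(H, z) = z²
(Y(7, -82) - 417522)*(-347543 - 356964) = ((-82)² - 417522)*(-347543 - 356964) = (6724 - 417522)*(-704507) = -410798*(-704507) = 289410066586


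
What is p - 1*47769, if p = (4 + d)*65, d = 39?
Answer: -44974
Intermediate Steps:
p = 2795 (p = (4 + 39)*65 = 43*65 = 2795)
p - 1*47769 = 2795 - 1*47769 = 2795 - 47769 = -44974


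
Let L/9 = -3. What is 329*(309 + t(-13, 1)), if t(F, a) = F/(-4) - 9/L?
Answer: 1234079/12 ≈ 1.0284e+5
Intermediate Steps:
L = -27 (L = 9*(-3) = -27)
t(F, a) = 1/3 - F/4 (t(F, a) = F/(-4) - 9/(-27) = F*(-1/4) - 9*(-1/27) = -F/4 + 1/3 = 1/3 - F/4)
329*(309 + t(-13, 1)) = 329*(309 + (1/3 - 1/4*(-13))) = 329*(309 + (1/3 + 13/4)) = 329*(309 + 43/12) = 329*(3751/12) = 1234079/12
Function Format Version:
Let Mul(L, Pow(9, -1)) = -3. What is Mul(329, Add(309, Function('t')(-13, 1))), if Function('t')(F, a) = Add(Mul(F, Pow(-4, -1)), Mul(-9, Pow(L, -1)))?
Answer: Rational(1234079, 12) ≈ 1.0284e+5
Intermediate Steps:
L = -27 (L = Mul(9, -3) = -27)
Function('t')(F, a) = Add(Rational(1, 3), Mul(Rational(-1, 4), F)) (Function('t')(F, a) = Add(Mul(F, Pow(-4, -1)), Mul(-9, Pow(-27, -1))) = Add(Mul(F, Rational(-1, 4)), Mul(-9, Rational(-1, 27))) = Add(Mul(Rational(-1, 4), F), Rational(1, 3)) = Add(Rational(1, 3), Mul(Rational(-1, 4), F)))
Mul(329, Add(309, Function('t')(-13, 1))) = Mul(329, Add(309, Add(Rational(1, 3), Mul(Rational(-1, 4), -13)))) = Mul(329, Add(309, Add(Rational(1, 3), Rational(13, 4)))) = Mul(329, Add(309, Rational(43, 12))) = Mul(329, Rational(3751, 12)) = Rational(1234079, 12)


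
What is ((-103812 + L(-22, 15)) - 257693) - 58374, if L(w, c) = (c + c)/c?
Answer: -419877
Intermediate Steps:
L(w, c) = 2 (L(w, c) = (2*c)/c = 2)
((-103812 + L(-22, 15)) - 257693) - 58374 = ((-103812 + 2) - 257693) - 58374 = (-103810 - 257693) - 58374 = -361503 - 58374 = -419877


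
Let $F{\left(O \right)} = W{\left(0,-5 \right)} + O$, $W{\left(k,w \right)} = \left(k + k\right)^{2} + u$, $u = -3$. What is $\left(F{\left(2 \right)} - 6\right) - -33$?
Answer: $26$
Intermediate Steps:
$W{\left(k,w \right)} = -3 + 4 k^{2}$ ($W{\left(k,w \right)} = \left(k + k\right)^{2} - 3 = \left(2 k\right)^{2} - 3 = 4 k^{2} - 3 = -3 + 4 k^{2}$)
$F{\left(O \right)} = -3 + O$ ($F{\left(O \right)} = \left(-3 + 4 \cdot 0^{2}\right) + O = \left(-3 + 4 \cdot 0\right) + O = \left(-3 + 0\right) + O = -3 + O$)
$\left(F{\left(2 \right)} - 6\right) - -33 = \left(\left(-3 + 2\right) - 6\right) - -33 = \left(-1 - 6\right) + 33 = -7 + 33 = 26$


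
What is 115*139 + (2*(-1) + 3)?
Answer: 15986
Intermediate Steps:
115*139 + (2*(-1) + 3) = 15985 + (-2 + 3) = 15985 + 1 = 15986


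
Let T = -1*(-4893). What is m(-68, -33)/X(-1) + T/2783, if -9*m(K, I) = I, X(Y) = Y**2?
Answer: 45292/8349 ≈ 5.4248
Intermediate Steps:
T = 4893
m(K, I) = -I/9
m(-68, -33)/X(-1) + T/2783 = (-1/9*(-33))/((-1)**2) + 4893/2783 = (11/3)/1 + 4893*(1/2783) = (11/3)*1 + 4893/2783 = 11/3 + 4893/2783 = 45292/8349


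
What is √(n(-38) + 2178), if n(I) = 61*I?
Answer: 2*I*√35 ≈ 11.832*I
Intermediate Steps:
√(n(-38) + 2178) = √(61*(-38) + 2178) = √(-2318 + 2178) = √(-140) = 2*I*√35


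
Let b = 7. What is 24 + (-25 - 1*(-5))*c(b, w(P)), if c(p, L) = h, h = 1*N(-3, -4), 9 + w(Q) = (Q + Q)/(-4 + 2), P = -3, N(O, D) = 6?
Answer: -96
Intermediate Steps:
w(Q) = -9 - Q (w(Q) = -9 + (Q + Q)/(-4 + 2) = -9 + (2*Q)/(-2) = -9 + (2*Q)*(-1/2) = -9 - Q)
h = 6 (h = 1*6 = 6)
c(p, L) = 6
24 + (-25 - 1*(-5))*c(b, w(P)) = 24 + (-25 - 1*(-5))*6 = 24 + (-25 + 5)*6 = 24 - 20*6 = 24 - 120 = -96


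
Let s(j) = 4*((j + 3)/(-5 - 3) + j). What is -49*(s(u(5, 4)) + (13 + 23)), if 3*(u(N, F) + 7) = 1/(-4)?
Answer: -11417/24 ≈ -475.71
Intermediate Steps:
u(N, F) = -85/12 (u(N, F) = -7 + (⅓)/(-4) = -7 + (⅓)*(-¼) = -7 - 1/12 = -85/12)
s(j) = -3/2 + 7*j/2 (s(j) = 4*((3 + j)/(-8) + j) = 4*((3 + j)*(-⅛) + j) = 4*((-3/8 - j/8) + j) = 4*(-3/8 + 7*j/8) = -3/2 + 7*j/2)
-49*(s(u(5, 4)) + (13 + 23)) = -49*((-3/2 + (7/2)*(-85/12)) + (13 + 23)) = -49*((-3/2 - 595/24) + 36) = -49*(-631/24 + 36) = -49*233/24 = -11417/24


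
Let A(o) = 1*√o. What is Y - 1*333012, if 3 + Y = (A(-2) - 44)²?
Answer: -333015 + (44 - I*√2)² ≈ -3.3108e+5 - 124.45*I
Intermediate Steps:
A(o) = √o
Y = -3 + (-44 + I*√2)² (Y = -3 + (√(-2) - 44)² = -3 + (I*√2 - 44)² = -3 + (-44 + I*√2)² ≈ 1931.0 - 124.45*I)
Y - 1*333012 = (1931 - 88*I*√2) - 1*333012 = (1931 - 88*I*√2) - 333012 = -331081 - 88*I*√2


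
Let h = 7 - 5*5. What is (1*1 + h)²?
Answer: 289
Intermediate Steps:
h = -18 (h = 7 - 25 = -18)
(1*1 + h)² = (1*1 - 18)² = (1 - 18)² = (-17)² = 289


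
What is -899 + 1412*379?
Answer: 534249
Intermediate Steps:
-899 + 1412*379 = -899 + 535148 = 534249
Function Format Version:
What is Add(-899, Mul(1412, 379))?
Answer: 534249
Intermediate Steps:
Add(-899, Mul(1412, 379)) = Add(-899, 535148) = 534249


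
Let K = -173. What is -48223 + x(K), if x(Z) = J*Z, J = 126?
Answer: -70021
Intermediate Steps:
x(Z) = 126*Z
-48223 + x(K) = -48223 + 126*(-173) = -48223 - 21798 = -70021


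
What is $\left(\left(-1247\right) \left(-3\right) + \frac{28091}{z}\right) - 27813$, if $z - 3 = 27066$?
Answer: $- \frac{93082411}{3867} \approx -24071.0$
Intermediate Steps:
$z = 27069$ ($z = 3 + 27066 = 27069$)
$\left(\left(-1247\right) \left(-3\right) + \frac{28091}{z}\right) - 27813 = \left(\left(-1247\right) \left(-3\right) + \frac{28091}{27069}\right) - 27813 = \left(3741 + 28091 \cdot \frac{1}{27069}\right) - 27813 = \left(3741 + \frac{4013}{3867}\right) - 27813 = \frac{14470460}{3867} - 27813 = - \frac{93082411}{3867}$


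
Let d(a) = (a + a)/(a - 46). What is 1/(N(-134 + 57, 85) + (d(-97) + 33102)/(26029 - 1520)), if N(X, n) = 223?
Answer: 3504787/786301281 ≈ 0.0044573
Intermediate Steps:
d(a) = 2*a/(-46 + a) (d(a) = (2*a)/(-46 + a) = 2*a/(-46 + a))
1/(N(-134 + 57, 85) + (d(-97) + 33102)/(26029 - 1520)) = 1/(223 + (2*(-97)/(-46 - 97) + 33102)/(26029 - 1520)) = 1/(223 + (2*(-97)/(-143) + 33102)/24509) = 1/(223 + (2*(-97)*(-1/143) + 33102)*(1/24509)) = 1/(223 + (194/143 + 33102)*(1/24509)) = 1/(223 + (4733780/143)*(1/24509)) = 1/(223 + 4733780/3504787) = 1/(786301281/3504787) = 3504787/786301281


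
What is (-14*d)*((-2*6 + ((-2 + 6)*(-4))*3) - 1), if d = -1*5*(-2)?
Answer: 8540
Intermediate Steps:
d = 10 (d = -5*(-2) = 10)
(-14*d)*((-2*6 + ((-2 + 6)*(-4))*3) - 1) = (-14*10)*((-2*6 + ((-2 + 6)*(-4))*3) - 1) = -140*((-12 + (4*(-4))*3) - 1) = -140*((-12 - 16*3) - 1) = -140*((-12 - 48) - 1) = -140*(-60 - 1) = -140*(-61) = 8540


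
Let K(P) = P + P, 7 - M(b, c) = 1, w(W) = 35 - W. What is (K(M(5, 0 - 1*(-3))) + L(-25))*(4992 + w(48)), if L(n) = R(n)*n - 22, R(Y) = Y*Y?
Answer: -77846665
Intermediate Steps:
M(b, c) = 6 (M(b, c) = 7 - 1*1 = 7 - 1 = 6)
R(Y) = Y**2
K(P) = 2*P
L(n) = -22 + n**3 (L(n) = n**2*n - 22 = n**3 - 22 = -22 + n**3)
(K(M(5, 0 - 1*(-3))) + L(-25))*(4992 + w(48)) = (2*6 + (-22 + (-25)**3))*(4992 + (35 - 1*48)) = (12 + (-22 - 15625))*(4992 + (35 - 48)) = (12 - 15647)*(4992 - 13) = -15635*4979 = -77846665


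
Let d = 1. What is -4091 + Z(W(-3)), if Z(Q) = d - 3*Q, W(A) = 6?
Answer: -4108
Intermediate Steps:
Z(Q) = 1 - 3*Q
-4091 + Z(W(-3)) = -4091 + (1 - 3*6) = -4091 + (1 - 18) = -4091 - 17 = -4108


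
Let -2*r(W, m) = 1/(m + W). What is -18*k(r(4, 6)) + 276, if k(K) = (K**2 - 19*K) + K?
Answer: 51951/200 ≈ 259.75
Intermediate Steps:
r(W, m) = -1/(2*(W + m)) (r(W, m) = -1/(2*(m + W)) = -1/(2*(W + m)))
k(K) = K**2 - 18*K
-18*k(r(4, 6)) + 276 = -18*(-1/(2*4 + 2*6))*(-18 - 1/(2*4 + 2*6)) + 276 = -18*(-1/(8 + 12))*(-18 - 1/(8 + 12)) + 276 = -18*(-1/20)*(-18 - 1/20) + 276 = -18*(-1*1/20)*(-18 - 1*1/20) + 276 = -(-9)*(-18 - 1/20)/10 + 276 = -(-9)*(-361)/(10*20) + 276 = -18*361/400 + 276 = -3249/200 + 276 = 51951/200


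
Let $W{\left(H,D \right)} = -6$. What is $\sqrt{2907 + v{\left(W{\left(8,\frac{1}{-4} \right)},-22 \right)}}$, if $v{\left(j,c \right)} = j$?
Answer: $\sqrt{2901} \approx 53.861$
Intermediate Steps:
$\sqrt{2907 + v{\left(W{\left(8,\frac{1}{-4} \right)},-22 \right)}} = \sqrt{2907 - 6} = \sqrt{2901}$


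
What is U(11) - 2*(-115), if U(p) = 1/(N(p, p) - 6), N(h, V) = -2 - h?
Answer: 4369/19 ≈ 229.95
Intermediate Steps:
U(p) = 1/(-8 - p) (U(p) = 1/((-2 - p) - 6) = 1/(-8 - p))
U(11) - 2*(-115) = -1/(8 + 11) - 2*(-115) = -1/19 + 230 = 4369/19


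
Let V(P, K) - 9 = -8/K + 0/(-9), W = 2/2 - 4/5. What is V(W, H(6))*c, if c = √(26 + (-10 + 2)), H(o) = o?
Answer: 23*√2 ≈ 32.527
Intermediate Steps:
W = ⅕ (W = 2*(½) - 4*⅕ = 1 - ⅘ = ⅕ ≈ 0.20000)
V(P, K) = 9 - 8/K (V(P, K) = 9 + (-8/K + 0/(-9)) = 9 + (-8/K + 0*(-⅑)) = 9 + (-8/K + 0) = 9 - 8/K)
c = 3*√2 (c = √(26 - 8) = √18 = 3*√2 ≈ 4.2426)
V(W, H(6))*c = (9 - 8/6)*(3*√2) = (9 - 8*⅙)*(3*√2) = (9 - 4/3)*(3*√2) = 23*(3*√2)/3 = 23*√2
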